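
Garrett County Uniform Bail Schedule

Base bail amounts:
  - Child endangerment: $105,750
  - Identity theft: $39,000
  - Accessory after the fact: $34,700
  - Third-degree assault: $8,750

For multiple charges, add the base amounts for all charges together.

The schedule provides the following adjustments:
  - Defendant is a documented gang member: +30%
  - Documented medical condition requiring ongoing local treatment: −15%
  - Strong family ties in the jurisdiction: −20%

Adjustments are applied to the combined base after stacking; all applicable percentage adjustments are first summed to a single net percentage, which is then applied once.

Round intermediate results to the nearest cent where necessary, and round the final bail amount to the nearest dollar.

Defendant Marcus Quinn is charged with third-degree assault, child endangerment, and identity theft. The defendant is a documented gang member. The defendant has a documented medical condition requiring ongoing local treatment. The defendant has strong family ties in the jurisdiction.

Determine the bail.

$145,825

Base amounts from the schedule: third-degree assault $8,750; child endangerment $105,750; identity theft $39,000.
Stacking rule: sum of all bases. $8,750 + $105,750 + $39,000 = $153,500.
Net percentage adjustment: +30% −15% −20% = −5%. $153,500 × 0.95 = $145,825.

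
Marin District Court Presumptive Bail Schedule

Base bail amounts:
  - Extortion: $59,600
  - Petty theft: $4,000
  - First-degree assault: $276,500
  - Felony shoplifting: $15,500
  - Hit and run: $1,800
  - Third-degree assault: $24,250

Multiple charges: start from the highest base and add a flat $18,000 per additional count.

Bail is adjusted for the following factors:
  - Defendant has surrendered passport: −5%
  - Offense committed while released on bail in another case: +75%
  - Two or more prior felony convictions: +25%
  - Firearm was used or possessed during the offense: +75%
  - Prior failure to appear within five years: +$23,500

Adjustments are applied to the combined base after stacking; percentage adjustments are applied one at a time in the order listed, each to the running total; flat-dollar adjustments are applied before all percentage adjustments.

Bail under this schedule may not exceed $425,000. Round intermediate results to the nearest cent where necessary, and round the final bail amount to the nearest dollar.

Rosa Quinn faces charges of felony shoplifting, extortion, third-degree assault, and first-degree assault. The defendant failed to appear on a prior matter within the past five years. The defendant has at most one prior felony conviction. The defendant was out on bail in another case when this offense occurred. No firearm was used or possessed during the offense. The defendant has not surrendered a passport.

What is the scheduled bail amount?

Base amounts from the schedule: felony shoplifting $15,500; extortion $59,600; third-degree assault $24,250; first-degree assault $276,500.
Stacking rule: highest base plus $18,000 per additional charge. Highest is first-degree assault at $276,500; 3 additional charges → +$54,000. Combined base = $330,500.
Prior failure to appear within five years (+$23,500 flat): $330,500 + $23,500 = $354,000.
Offense committed while released on bail in another case (+75%): $354,000 × 1.75 = $619,500.
Result $619,500 exceeds the maximum of $425,000; bail is capped at $425,000.

$425,000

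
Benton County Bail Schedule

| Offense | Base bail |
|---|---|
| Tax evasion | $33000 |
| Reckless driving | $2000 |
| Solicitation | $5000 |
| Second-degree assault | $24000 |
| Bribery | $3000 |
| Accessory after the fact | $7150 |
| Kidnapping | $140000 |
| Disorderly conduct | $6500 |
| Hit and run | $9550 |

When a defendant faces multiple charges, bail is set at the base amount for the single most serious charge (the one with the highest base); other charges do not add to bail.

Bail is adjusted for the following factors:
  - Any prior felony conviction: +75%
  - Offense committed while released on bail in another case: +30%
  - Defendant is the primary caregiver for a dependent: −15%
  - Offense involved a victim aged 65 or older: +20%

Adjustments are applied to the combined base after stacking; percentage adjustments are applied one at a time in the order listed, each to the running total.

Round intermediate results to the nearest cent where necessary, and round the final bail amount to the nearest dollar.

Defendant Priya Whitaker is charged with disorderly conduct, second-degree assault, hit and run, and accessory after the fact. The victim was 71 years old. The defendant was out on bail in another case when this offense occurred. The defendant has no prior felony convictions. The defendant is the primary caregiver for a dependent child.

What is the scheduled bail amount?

Base amounts from the schedule: disorderly conduct $6500; second-degree assault $24000; hit and run $9550; accessory after the fact $7150.
Stacking rule: use the highest base only. Highest is second-degree assault at $24000. Combined base = $24000.
Offense committed while released on bail in another case (+30%): $24000 × 1.3 = $31200.
Defendant is the primary caregiver for a dependent (−15%): $31200 × 0.85 = $26520.
Offense involved a victim aged 65 or older (+20%): $26520 × 1.2 = $31824.

$31824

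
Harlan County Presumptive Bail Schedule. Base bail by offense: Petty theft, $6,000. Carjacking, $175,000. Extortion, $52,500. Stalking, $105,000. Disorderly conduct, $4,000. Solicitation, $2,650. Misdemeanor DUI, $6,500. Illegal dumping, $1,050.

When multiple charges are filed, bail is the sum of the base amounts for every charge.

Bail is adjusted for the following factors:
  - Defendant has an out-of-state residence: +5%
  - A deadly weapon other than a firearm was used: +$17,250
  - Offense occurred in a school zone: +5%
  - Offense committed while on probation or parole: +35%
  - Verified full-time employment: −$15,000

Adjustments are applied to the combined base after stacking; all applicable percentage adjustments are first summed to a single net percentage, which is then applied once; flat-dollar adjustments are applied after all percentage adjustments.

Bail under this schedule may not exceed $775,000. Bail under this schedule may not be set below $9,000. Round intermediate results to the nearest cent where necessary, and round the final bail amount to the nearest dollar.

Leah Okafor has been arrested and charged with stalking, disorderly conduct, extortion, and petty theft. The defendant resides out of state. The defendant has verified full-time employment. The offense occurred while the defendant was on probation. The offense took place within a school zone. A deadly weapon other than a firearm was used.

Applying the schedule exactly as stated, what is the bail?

Base amounts from the schedule: stalking $105,000; disorderly conduct $4,000; extortion $52,500; petty theft $6,000.
Stacking rule: sum of all bases. $105,000 + $4,000 + $52,500 + $6,000 = $167,500.
Net percentage adjustment: +5% +5% +35% = +45%. $167,500 × 1.45 = $242,875.
A deadly weapon other than a firearm was used (+$17,250 flat): $242,875 + $17,250 = $260,125.
Verified full-time employment (−$15,000 flat): $260,125 − $15,000 = $245,125.
$245,125 is within the $775,000 maximum.
$245,125 is at or above the $9,000 minimum.

$245,125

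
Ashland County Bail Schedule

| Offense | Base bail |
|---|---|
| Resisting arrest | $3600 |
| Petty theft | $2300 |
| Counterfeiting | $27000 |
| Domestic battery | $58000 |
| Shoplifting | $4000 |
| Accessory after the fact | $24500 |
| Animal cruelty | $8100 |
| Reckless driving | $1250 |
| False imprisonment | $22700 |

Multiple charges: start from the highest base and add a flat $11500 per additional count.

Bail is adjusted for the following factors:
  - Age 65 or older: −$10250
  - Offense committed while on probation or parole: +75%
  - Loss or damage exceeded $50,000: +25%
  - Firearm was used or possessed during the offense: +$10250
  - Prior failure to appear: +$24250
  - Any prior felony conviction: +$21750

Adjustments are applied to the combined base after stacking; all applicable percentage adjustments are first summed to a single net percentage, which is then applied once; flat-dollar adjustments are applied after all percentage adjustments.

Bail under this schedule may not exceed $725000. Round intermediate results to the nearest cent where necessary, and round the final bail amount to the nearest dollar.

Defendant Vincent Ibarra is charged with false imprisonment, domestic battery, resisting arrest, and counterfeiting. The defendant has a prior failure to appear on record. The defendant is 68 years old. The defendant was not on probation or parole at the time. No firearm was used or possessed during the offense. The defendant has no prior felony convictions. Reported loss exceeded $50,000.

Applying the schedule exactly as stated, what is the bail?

Base amounts from the schedule: false imprisonment $22700; domestic battery $58000; resisting arrest $3600; counterfeiting $27000.
Stacking rule: highest base plus $11500 per additional charge. Highest is domestic battery at $58000; 3 additional charges → +$34500. Combined base = $92500.
Loss or damage exceeded $50,000 (+25%): $92500 × 1.25 = $115625.
Age 65 or older (−$10250 flat): $115625 − $10250 = $105375.
Prior failure to appear (+$24250 flat): $105375 + $24250 = $129625.
$129625 is within the $725000 maximum.

$129625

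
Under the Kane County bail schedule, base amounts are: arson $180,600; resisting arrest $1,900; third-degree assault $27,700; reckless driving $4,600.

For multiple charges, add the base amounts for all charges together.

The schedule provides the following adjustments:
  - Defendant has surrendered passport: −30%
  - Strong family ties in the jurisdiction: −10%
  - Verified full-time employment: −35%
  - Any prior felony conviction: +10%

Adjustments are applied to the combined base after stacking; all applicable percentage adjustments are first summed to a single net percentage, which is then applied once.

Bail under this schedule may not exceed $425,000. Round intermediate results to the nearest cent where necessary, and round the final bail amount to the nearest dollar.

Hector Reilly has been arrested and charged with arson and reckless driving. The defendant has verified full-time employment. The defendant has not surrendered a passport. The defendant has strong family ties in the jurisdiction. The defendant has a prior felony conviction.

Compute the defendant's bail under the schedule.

Base amounts from the schedule: arson $180,600; reckless driving $4,600.
Stacking rule: sum of all bases. $180,600 + $4,600 = $185,200.
Net percentage adjustment: −10% −35% +10% = −35%. $185,200 × 0.65 = $120,380.
$120,380 is within the $425,000 maximum.

$120,380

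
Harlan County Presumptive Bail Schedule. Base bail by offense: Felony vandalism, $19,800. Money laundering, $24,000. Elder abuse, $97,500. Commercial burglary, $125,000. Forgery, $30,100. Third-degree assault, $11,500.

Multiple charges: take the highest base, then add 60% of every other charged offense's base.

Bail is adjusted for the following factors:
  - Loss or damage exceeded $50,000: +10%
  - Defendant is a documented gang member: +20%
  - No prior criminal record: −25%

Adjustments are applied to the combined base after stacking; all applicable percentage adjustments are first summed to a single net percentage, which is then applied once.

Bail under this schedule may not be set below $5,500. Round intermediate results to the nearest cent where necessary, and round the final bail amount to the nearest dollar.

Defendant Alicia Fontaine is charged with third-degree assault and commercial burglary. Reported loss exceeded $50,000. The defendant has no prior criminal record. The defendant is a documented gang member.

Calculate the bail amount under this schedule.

Base amounts from the schedule: third-degree assault $11,500; commercial burglary $125,000.
Stacking rule: highest base plus 60% of each additional charge. Highest is commercial burglary at $125,000. Additional: $11,500 × 60% = $6,900. Combined base = $125,000 + $6,900 = $131,900.
Net percentage adjustment: +10% +20% −25% = +5%. $131,900 × 1.05 = $138,495.
$138,495 is at or above the $5,500 minimum.

$138,495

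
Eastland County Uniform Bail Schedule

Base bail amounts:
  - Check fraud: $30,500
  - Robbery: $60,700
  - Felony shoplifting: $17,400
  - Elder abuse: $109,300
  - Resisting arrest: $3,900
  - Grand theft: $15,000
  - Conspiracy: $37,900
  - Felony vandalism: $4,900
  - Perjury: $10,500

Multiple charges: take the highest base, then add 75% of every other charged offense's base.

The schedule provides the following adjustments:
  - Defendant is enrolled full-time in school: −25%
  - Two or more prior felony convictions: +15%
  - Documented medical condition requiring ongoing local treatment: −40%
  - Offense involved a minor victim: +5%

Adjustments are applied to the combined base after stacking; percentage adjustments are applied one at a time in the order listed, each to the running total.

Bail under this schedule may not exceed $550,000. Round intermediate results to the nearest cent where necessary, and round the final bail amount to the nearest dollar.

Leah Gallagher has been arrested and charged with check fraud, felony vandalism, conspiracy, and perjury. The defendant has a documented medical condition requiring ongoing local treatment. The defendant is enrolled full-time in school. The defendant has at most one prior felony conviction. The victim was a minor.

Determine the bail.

Base amounts from the schedule: check fraud $30,500; felony vandalism $4,900; conspiracy $37,900; perjury $10,500.
Stacking rule: highest base plus 75% of each additional charge. Highest is conspiracy at $37,900. Additional: $30,500 × 75% = $22,875; $4,900 × 75% = $3,675; $10,500 × 75% = $7,875. Combined base = $37,900 + $34,425 = $72,325.
Defendant is enrolled full-time in school (−25%): $72,325 × 0.75 = $54,243.75.
Documented medical condition requiring ongoing local treatment (−40%): $54,243.75 × 0.6 = $32,546.25.
Offense involved a minor victim (+5%): $32,546.25 × 1.05 = $34,173.56.
$34,173.56 is within the $550,000 maximum.
Rounded to the nearest dollar: $34,174.

$34,174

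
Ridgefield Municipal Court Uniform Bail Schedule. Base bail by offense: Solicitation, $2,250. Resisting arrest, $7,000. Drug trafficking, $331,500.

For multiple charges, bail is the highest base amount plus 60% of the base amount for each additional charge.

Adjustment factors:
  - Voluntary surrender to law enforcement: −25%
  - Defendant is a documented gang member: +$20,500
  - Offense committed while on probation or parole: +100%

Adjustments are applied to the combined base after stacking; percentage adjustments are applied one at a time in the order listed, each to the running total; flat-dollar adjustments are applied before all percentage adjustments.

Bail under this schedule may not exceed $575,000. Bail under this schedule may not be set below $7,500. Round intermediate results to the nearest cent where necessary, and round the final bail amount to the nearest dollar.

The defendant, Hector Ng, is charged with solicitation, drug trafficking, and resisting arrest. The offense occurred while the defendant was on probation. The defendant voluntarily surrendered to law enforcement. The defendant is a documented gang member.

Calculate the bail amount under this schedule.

Base amounts from the schedule: solicitation $2,250; drug trafficking $331,500; resisting arrest $7,000.
Stacking rule: highest base plus 60% of each additional charge. Highest is drug trafficking at $331,500. Additional: $2,250 × 60% = $1,350; $7,000 × 60% = $4,200. Combined base = $331,500 + $5,550 = $337,050.
Defendant is a documented gang member (+$20,500 flat): $337,050 + $20,500 = $357,550.
Voluntary surrender to law enforcement (−25%): $357,550 × 0.75 = $268,162.50.
Offense committed while on probation or parole (+100%): $268,162.50 × 2 = $536,325.
$536,325 is within the $575,000 maximum.
$536,325 is at or above the $7,500 minimum.

$536,325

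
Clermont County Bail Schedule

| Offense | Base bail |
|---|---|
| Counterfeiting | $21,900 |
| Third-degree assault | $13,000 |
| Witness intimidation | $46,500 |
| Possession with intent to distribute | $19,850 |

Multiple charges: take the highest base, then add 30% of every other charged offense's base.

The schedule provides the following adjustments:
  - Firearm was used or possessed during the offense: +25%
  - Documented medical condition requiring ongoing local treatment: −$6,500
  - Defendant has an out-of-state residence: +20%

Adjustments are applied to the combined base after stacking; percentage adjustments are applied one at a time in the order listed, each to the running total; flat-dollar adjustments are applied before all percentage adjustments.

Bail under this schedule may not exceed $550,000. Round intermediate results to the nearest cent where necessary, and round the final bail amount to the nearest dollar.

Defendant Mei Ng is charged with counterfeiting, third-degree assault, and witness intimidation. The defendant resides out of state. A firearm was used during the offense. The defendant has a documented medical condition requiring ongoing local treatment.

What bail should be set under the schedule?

$75,705

Base amounts from the schedule: counterfeiting $21,900; third-degree assault $13,000; witness intimidation $46,500.
Stacking rule: highest base plus 30% of each additional charge. Highest is witness intimidation at $46,500. Additional: $21,900 × 30% = $6,570; $13,000 × 30% = $3,900. Combined base = $46,500 + $10,470 = $56,970.
Documented medical condition requiring ongoing local treatment (−$6,500 flat): $56,970 − $6,500 = $50,470.
Firearm was used or possessed during the offense (+25%): $50,470 × 1.25 = $63,087.50.
Defendant has an out-of-state residence (+20%): $63,087.50 × 1.2 = $75,705.
$75,705 is within the $550,000 maximum.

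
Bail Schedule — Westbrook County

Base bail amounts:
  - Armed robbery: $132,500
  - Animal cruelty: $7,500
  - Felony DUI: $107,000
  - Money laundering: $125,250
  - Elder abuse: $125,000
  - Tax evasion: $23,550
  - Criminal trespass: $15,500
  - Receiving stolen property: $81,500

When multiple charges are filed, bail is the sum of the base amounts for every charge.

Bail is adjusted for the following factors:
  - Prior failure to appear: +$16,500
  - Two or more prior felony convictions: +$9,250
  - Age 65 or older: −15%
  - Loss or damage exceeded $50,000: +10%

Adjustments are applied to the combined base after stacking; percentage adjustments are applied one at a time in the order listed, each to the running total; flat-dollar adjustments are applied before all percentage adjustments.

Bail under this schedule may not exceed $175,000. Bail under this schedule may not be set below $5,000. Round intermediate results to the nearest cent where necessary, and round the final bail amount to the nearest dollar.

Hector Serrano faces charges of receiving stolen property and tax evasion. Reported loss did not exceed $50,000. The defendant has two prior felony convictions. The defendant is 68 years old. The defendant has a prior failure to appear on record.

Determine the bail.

Base amounts from the schedule: receiving stolen property $81,500; tax evasion $23,550.
Stacking rule: sum of all bases. $81,500 + $23,550 = $105,050.
Prior failure to appear (+$16,500 flat): $105,050 + $16,500 = $121,550.
Two or more prior felony convictions (+$9,250 flat): $121,550 + $9,250 = $130,800.
Age 65 or older (−15%): $130,800 × 0.85 = $111,180.
$111,180 is within the $175,000 maximum.
$111,180 is at or above the $5,000 minimum.

$111,180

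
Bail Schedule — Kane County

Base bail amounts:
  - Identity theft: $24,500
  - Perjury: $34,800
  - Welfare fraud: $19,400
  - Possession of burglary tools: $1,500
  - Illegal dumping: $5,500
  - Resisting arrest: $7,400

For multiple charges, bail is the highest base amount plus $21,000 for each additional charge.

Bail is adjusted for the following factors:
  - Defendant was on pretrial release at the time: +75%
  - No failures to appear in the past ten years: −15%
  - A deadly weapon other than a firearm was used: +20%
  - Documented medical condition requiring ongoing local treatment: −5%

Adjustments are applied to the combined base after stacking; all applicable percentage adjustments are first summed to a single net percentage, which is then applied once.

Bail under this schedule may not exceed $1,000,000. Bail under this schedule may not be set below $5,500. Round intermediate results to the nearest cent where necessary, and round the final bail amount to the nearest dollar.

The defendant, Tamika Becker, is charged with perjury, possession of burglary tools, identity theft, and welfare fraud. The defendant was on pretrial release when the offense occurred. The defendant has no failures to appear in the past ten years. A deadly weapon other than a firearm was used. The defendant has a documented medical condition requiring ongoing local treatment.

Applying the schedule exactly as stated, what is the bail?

Base amounts from the schedule: perjury $34,800; possession of burglary tools $1,500; identity theft $24,500; welfare fraud $19,400.
Stacking rule: highest base plus $21,000 per additional charge. Highest is perjury at $34,800; 3 additional charges → +$63,000. Combined base = $97,800.
Net percentage adjustment: +75% −15% +20% −5% = +75%. $97,800 × 1.75 = $171,150.
$171,150 is within the $1,000,000 maximum.
$171,150 is at or above the $5,500 minimum.

$171,150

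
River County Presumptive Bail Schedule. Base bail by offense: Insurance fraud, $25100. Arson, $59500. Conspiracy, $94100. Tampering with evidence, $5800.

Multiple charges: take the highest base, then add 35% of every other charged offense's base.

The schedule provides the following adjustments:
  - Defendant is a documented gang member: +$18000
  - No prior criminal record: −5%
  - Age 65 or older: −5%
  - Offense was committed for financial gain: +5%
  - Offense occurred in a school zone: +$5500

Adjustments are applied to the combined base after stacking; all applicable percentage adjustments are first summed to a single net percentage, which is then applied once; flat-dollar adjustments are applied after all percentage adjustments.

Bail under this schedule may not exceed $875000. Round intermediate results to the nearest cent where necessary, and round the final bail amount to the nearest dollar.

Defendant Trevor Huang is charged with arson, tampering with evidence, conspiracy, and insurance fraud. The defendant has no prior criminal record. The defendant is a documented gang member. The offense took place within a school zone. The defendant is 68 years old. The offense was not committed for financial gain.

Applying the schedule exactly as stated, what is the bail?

$136666

Base amounts from the schedule: arson $59500; tampering with evidence $5800; conspiracy $94100; insurance fraud $25100.
Stacking rule: highest base plus 35% of each additional charge. Highest is conspiracy at $94100. Additional: $59500 × 35% = $20825; $5800 × 35% = $2030; $25100 × 35% = $8785. Combined base = $94100 + $31640 = $125740.
Net percentage adjustment: −5% −5% = −10%. $125740 × 0.9 = $113166.
Defendant is a documented gang member (+$18000 flat): $113166 + $18000 = $131166.
Offense occurred in a school zone (+$5500 flat): $131166 + $5500 = $136666.
$136666 is within the $875000 maximum.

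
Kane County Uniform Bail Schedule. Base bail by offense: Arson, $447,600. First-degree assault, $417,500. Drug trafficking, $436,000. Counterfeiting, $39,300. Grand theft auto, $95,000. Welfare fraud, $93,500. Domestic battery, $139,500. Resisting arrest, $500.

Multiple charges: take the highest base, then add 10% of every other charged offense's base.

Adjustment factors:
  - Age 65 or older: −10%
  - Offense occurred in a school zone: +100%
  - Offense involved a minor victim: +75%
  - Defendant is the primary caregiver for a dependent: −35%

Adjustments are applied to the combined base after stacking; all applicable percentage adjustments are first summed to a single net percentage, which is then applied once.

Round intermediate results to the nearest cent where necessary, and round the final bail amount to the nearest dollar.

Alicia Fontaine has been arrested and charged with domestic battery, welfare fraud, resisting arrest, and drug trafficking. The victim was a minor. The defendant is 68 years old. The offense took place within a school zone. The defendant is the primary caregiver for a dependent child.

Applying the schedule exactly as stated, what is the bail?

$1,056,505

Base amounts from the schedule: domestic battery $139,500; welfare fraud $93,500; resisting arrest $500; drug trafficking $436,000.
Stacking rule: highest base plus 10% of each additional charge. Highest is drug trafficking at $436,000. Additional: $139,500 × 10% = $13,950; $93,500 × 10% = $9,350; $500 × 10% = $50. Combined base = $436,000 + $23,350 = $459,350.
Net percentage adjustment: −10% +100% +75% −35% = +130%. $459,350 × 2.3 = $1,056,505.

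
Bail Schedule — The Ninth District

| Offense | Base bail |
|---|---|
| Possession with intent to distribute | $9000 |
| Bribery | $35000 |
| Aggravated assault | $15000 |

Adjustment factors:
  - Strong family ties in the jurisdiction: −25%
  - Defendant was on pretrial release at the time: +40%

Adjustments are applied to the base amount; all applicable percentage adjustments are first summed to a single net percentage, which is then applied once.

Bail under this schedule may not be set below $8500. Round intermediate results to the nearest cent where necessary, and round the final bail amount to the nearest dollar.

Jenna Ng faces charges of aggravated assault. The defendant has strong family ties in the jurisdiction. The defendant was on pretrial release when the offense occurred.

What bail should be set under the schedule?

Base amounts from the schedule: aggravated assault $15000.
Single charge. Combined base = $15000.
Net percentage adjustment: −25% +40% = +15%. $15000 × 1.15 = $17250.
$17250 is at or above the $8500 minimum.

$17250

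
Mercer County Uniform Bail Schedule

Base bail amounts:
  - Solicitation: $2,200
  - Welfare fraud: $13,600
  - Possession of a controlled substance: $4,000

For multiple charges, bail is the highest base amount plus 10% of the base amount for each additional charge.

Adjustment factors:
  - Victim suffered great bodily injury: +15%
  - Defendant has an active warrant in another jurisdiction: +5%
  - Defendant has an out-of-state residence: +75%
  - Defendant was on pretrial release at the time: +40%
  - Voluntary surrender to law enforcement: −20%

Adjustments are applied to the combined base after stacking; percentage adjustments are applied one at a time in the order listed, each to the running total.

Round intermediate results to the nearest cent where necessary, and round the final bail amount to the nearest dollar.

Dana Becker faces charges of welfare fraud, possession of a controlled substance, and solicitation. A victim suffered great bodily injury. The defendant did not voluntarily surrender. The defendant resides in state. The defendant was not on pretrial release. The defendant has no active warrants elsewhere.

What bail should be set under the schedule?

$16,353

Base amounts from the schedule: welfare fraud $13,600; possession of a controlled substance $4,000; solicitation $2,200.
Stacking rule: highest base plus 10% of each additional charge. Highest is welfare fraud at $13,600. Additional: $4,000 × 10% = $400; $2,200 × 10% = $220. Combined base = $13,600 + $620 = $14,220.
Victim suffered great bodily injury (+15%): $14,220 × 1.15 = $16,353.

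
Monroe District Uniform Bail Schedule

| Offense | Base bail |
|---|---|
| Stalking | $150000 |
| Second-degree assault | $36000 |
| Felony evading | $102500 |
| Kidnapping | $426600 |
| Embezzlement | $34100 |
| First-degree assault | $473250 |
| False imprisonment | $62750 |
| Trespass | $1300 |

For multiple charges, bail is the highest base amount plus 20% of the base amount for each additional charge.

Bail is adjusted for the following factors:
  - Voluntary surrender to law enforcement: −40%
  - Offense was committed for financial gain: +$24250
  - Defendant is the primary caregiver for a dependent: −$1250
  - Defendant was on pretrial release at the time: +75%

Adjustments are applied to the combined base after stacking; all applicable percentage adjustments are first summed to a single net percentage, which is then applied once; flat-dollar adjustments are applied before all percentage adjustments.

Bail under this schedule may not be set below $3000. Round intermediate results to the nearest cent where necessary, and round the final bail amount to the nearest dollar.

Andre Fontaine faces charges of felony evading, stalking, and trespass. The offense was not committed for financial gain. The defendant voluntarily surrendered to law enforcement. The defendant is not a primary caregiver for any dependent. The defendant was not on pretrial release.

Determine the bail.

$102456

Base amounts from the schedule: felony evading $102500; stalking $150000; trespass $1300.
Stacking rule: highest base plus 20% of each additional charge. Highest is stalking at $150000. Additional: $102500 × 20% = $20500; $1300 × 20% = $260. Combined base = $150000 + $20760 = $170760.
Voluntary surrender to law enforcement (−40%): $170760 × 0.6 = $102456.
$102456 is at or above the $3000 minimum.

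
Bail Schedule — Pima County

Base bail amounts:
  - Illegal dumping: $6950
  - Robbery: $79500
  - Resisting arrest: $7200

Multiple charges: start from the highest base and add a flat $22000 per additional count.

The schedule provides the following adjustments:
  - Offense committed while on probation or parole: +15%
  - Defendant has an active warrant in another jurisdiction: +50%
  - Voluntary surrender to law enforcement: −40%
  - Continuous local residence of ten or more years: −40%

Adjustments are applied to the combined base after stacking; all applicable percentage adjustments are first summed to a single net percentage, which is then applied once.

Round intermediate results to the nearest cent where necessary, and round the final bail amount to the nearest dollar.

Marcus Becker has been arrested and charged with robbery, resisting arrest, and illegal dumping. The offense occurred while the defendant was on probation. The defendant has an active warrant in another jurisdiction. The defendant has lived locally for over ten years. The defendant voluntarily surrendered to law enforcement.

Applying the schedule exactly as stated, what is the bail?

$104975

Base amounts from the schedule: robbery $79500; resisting arrest $7200; illegal dumping $6950.
Stacking rule: highest base plus $22000 per additional charge. Highest is robbery at $79500; 2 additional charges → +$44000. Combined base = $123500.
Net percentage adjustment: +15% +50% −40% −40% = −15%. $123500 × 0.85 = $104975.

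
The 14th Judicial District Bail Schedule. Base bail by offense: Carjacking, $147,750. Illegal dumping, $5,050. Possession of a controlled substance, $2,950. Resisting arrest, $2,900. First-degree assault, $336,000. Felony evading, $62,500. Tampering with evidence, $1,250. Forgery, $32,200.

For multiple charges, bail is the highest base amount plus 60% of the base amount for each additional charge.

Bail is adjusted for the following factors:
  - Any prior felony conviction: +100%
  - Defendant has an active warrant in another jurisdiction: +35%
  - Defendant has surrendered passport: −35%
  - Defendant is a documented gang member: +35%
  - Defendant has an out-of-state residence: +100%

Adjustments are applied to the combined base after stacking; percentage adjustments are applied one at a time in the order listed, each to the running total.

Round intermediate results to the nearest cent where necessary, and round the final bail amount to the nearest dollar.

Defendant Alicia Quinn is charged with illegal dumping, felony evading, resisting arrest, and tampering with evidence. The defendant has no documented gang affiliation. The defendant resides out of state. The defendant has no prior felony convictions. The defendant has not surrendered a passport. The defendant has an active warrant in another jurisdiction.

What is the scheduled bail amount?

Base amounts from the schedule: illegal dumping $5,050; felony evading $62,500; resisting arrest $2,900; tampering with evidence $1,250.
Stacking rule: highest base plus 60% of each additional charge. Highest is felony evading at $62,500. Additional: $5,050 × 60% = $3,030; $2,900 × 60% = $1,740; $1,250 × 60% = $750. Combined base = $62,500 + $5,520 = $68,020.
Defendant has an active warrant in another jurisdiction (+35%): $68,020 × 1.35 = $91,827.
Defendant has an out-of-state residence (+100%): $91,827 × 2 = $183,654.

$183,654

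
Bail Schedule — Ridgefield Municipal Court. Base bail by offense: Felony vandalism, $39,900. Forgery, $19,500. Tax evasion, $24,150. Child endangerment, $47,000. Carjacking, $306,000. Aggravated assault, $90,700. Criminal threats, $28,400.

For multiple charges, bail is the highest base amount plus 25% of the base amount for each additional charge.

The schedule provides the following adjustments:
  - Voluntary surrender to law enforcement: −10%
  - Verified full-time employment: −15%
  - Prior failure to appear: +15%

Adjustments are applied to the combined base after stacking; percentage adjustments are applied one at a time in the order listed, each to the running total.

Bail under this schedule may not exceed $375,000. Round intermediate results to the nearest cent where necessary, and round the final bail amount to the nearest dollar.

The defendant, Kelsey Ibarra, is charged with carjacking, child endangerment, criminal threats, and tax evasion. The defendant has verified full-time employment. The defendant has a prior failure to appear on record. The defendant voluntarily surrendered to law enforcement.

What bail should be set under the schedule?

Base amounts from the schedule: carjacking $306,000; child endangerment $47,000; criminal threats $28,400; tax evasion $24,150.
Stacking rule: highest base plus 25% of each additional charge. Highest is carjacking at $306,000. Additional: $47,000 × 25% = $11,750; $28,400 × 25% = $7,100; $24,150 × 25% = $6,037.50. Combined base = $306,000 + $24,887.50 = $330,887.50.
Voluntary surrender to law enforcement (−10%): $330,887.50 × 0.9 = $297,798.75.
Verified full-time employment (−15%): $297,798.75 × 0.85 = $253,128.94.
Prior failure to appear (+15%): $253,128.94 × 1.15 = $291,098.28.
$291,098.28 is within the $375,000 maximum.
Rounded to the nearest dollar: $291,098.

$291,098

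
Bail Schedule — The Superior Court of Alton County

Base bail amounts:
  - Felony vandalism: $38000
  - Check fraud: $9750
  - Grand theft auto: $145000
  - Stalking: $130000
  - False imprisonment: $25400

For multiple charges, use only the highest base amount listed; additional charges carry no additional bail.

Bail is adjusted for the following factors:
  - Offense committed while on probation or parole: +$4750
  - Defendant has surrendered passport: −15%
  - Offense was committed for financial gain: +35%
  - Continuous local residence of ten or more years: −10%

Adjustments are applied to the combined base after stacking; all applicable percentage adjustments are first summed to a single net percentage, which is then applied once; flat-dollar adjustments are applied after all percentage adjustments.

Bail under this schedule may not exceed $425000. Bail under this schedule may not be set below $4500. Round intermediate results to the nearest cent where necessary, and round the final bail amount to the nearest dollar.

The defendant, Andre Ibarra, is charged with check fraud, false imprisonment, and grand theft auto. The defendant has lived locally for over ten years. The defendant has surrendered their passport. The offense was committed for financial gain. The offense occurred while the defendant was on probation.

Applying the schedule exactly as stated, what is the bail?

Base amounts from the schedule: check fraud $9750; false imprisonment $25400; grand theft auto $145000.
Stacking rule: use the highest base only. Highest is grand theft auto at $145000. Combined base = $145000.
Net percentage adjustment: −15% +35% −10% = +10%. $145000 × 1.1 = $159500.
Offense committed while on probation or parole (+$4750 flat): $159500 + $4750 = $164250.
$164250 is within the $425000 maximum.
$164250 is at or above the $4500 minimum.

$164250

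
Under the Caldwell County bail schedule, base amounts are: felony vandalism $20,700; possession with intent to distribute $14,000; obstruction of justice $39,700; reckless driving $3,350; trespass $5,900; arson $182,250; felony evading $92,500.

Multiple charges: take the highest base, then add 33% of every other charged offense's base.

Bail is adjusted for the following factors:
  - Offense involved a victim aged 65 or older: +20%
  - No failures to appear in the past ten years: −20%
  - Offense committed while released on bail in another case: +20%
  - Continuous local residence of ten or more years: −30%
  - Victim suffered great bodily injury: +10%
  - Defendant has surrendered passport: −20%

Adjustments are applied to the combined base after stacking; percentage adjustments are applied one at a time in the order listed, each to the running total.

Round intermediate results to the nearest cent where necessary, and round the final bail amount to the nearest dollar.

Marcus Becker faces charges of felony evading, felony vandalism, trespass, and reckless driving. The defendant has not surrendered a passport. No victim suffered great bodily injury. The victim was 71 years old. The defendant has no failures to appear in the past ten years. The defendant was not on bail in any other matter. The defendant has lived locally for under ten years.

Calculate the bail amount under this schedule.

$98,288

Base amounts from the schedule: felony evading $92,500; felony vandalism $20,700; trespass $5,900; reckless driving $3,350.
Stacking rule: highest base plus 33% of each additional charge. Highest is felony evading at $92,500. Additional: $20,700 × 33% = $6,831; $5,900 × 33% = $1,947; $3,350 × 33% = $1,105.50. Combined base = $92,500 + $9,883.50 = $102,383.50.
Offense involved a victim aged 65 or older (+20%): $102,383.50 × 1.2 = $122,860.20.
No failures to appear in the past ten years (−20%): $122,860.20 × 0.8 = $98,288.16.
Rounded to the nearest dollar: $98,288.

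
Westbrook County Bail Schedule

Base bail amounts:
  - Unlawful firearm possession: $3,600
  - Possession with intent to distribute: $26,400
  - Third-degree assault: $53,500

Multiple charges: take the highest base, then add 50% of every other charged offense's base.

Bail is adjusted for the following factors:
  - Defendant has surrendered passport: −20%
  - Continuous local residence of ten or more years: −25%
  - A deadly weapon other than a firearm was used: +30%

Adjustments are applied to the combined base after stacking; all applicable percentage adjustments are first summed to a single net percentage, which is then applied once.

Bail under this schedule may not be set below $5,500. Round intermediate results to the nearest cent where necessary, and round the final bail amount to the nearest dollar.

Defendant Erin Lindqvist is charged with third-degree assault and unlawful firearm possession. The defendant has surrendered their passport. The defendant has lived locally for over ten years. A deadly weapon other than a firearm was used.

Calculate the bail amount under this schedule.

Base amounts from the schedule: third-degree assault $53,500; unlawful firearm possession $3,600.
Stacking rule: highest base plus 50% of each additional charge. Highest is third-degree assault at $53,500. Additional: $3,600 × 50% = $1,800. Combined base = $53,500 + $1,800 = $55,300.
Net percentage adjustment: −20% −25% +30% = −15%. $55,300 × 0.85 = $47,005.
$47,005 is at or above the $5,500 minimum.

$47,005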